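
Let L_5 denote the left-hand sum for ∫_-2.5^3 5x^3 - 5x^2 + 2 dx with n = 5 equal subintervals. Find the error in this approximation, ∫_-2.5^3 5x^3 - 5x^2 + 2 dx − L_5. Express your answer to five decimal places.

Exact integral: ∫_-2.5^3 f(x) dx ≈ -7.6197917.
L_5 = -118.6625.
Error ≈ -7.6197917 − (-118.6625) ≈ 111.04271.

111.04271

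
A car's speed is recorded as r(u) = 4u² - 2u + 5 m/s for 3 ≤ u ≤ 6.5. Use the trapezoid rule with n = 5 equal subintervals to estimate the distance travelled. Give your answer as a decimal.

315.56

Δu = (6.5 − 3)/5 = 0.7.
r(3) = 35, r(3.7) = 52.36, r(4.4) = 73.64, r(5.1) = 98.84, r(5.8) = 127.96, r(6.5) = 161.
T_5 = (Δu/2)·[r(u_0) + 2r(u_1) + ... + 2r(u_{4}) + r(u_5)].
Sum = 315.56.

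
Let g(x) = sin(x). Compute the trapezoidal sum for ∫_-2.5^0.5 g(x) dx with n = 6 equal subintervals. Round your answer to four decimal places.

Δx = (0.5 − (-2.5))/6 = 0.5.
g(-2.5) ≈ -0.5985, g(-2) ≈ -0.9093, g(-1.5) ≈ -0.9975, g(-1) ≈ -0.8415, g(-0.5) ≈ -0.4794, g(0) ≈ 0.0000, g(0.5) ≈ 0.4794.
T_6 = (Δx/2)·[g(x_0) + 2g(x_1) + ... + 2g(x_{5}) + g(x_6)].
Sum ≈ -1.6436.

-1.6436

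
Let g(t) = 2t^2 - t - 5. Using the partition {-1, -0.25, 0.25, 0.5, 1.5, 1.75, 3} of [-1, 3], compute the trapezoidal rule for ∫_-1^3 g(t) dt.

Subinterval widths: 0.75, 0.5, 0.25, 1, 0.25, 1.25.
g(-1) = -2, g(-0.25) = -4.625, g(0.25) = -5.125, g(0.5) = -5, g(1.5) = -2, g(1.75) = -0.625, g(3) = 10.
On each subinterval the trapezoid contributes (Δt_i/2)·[g(t_{i-1}) + g(t_i)].
Sum = -4.15625.

-4.15625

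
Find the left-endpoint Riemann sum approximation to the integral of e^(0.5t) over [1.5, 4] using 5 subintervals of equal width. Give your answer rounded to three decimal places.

9.281

Δt = (4 − 1.5)/5 = 0.5.
Left endpoints: 1.5, 2, 2.5, 3, 3.5.
f(1.5) ≈ 2.117, f(2) ≈ 2.718, f(2.5) ≈ 3.490, f(3) ≈ 4.482, f(3.5) ≈ 5.755.
Sum = Δt · [f(1.5) + f(2) + f(2.5) + f(3) + f(3.5)].
Sum ≈ 9.281.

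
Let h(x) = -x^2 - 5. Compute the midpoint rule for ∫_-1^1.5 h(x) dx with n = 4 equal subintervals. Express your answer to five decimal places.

-13.87695

Δx = (1.5 − (-1))/4 = 0.625.
Midpoints: -0.6875, -0.0625, 0.5625, 1.1875.
h(-0.6875) = -5.47265625, h(-0.0625) = -5.00390625, h(0.5625) = -5.31640625, h(1.1875) = -6.41015625.
Sum = Δx · [h(-0.6875) + h(-0.0625) + h(0.5625) + h(1.1875)].
Sum ≈ -13.87695.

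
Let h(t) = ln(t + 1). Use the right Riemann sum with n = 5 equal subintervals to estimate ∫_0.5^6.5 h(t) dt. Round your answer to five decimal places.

Δt = (6.5 − 0.5)/5 = 1.2.
Right endpoints: 1.7, 2.9, 4.1, 5.3, 6.5.
h(1.7) ≈ 0.99325, h(2.9) ≈ 1.36098, h(4.1) ≈ 1.62924, h(5.3) ≈ 1.84055, h(6.5) ≈ 2.01490.
Sum = Δt · [h(1.7) + h(2.9) + h(4.1) + h(5.3) + h(6.5)].
Sum ≈ 9.40671.

9.40671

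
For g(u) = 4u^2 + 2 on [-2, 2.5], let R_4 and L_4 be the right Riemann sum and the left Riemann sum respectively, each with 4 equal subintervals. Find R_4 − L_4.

10.125

R_4 = 49.359375.
L_4 = 39.234375.
R_4 − L_4 = 10.125.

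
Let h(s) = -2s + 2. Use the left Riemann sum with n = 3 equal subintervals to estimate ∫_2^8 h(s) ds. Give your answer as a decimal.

-36

Δs = (8 − 2)/3 = 2.
Left endpoints: 2, 4, 6.
h(2) = -2, h(4) = -6, h(6) = -10.
Sum = Δs · [h(2) + h(4) + h(6)].
Sum = -36.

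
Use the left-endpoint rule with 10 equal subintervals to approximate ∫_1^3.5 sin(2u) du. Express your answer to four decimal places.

Δu = (3.5 − 1)/10 = 0.25.
Left endpoints: 1, 1.25, 1.5, 1.75, 2, 2.25, 2.5, 2.75, 3, 3.25.
f(1) ≈ 0.9093, f(1.25) ≈ 0.5985, f(1.5) ≈ 0.1411, f(1.75) ≈ -0.3508, f(2) ≈ -0.7568, f(2.25) ≈ -0.9775, f(2.5) ≈ -0.9589, f(2.75) ≈ -0.7055, f(3) ≈ -0.2794, f(3.25) ≈ 0.2151.
Sum = Δu · [f(1) + f(1.25) + f(1.5) + ...].
Sum ≈ -0.5412.

-0.5412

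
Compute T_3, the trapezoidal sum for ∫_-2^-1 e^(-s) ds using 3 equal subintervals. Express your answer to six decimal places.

Δs = (-1 − (-2))/3 = 1/3.
f(-2) ≈ 7.389056, f(-5/3) ≈ 5.294490, f(-4/3) ≈ 3.793668, f(-1) ≈ 2.718282.
T_3 = (Δs/2)·[f(s_0) + 2f(s_1) + 2f(s_2) + f(s_3)].
Sum ≈ 4.713942.

4.713942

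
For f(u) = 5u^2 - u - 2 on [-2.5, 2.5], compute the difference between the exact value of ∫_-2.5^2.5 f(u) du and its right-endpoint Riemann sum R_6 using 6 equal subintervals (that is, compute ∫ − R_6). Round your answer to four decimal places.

-0.8102

Exact integral: ∫_-2.5^2.5 f(u) du ≈ 42.083333.
R_6 ≈ 42.893519.
Error ≈ 42.083333 − 42.893519 ≈ -0.8102.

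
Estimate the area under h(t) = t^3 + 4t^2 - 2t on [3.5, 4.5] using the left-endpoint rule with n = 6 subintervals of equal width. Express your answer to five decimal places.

114.88657

Δt = (4.5 − 3.5)/6 = 1/6.
Left endpoints: 3.5, 11/3, 23/6, 4, 25/6, 13/3.
h(3.5) = 84.875, h(11/3) = 2585/27, h(23/6) = 23207/216, h(4) = 120, h(25/6) = 28825/216, h(13/3) = 3991/27.
Sum = Δt · [h(3.5) + h(11/3) + h(23/6) + ...].
Sum ≈ 114.88657.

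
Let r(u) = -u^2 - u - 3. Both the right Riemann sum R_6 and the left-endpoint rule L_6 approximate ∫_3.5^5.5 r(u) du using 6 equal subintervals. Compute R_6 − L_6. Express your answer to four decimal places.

R_6 ≈ -59.537037.
L_6 ≈ -52.870370.
R_6 − L_6 ≈ -6.6667.

-6.6667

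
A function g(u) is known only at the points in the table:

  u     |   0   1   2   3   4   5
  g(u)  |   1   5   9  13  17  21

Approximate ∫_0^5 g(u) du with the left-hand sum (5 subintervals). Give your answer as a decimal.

45

Δu = 1.
Sum = 1·[1 + 5 + 9 + 13 + 17] = 45.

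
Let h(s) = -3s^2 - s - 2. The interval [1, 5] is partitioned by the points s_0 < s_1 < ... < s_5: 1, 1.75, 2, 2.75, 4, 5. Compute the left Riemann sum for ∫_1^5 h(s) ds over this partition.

Subinterval widths: 0.75, 0.25, 0.75, 1.25, 1.
Left endpoints: 1, 1.75, 2, 2.75, 4.
h(1) = -6, h(1.75) = -12.9375, h(2) = -16, h(2.75) = -27.4375, h(4) = -54.
Sum = Σ Δs_i · h(s_i).
Sum = -108.03125.

-108.03125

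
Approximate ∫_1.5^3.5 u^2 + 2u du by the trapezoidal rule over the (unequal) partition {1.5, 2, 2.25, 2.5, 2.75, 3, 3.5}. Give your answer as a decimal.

Subinterval widths: 0.5, 0.25, 0.25, 0.25, 0.25, 0.5.
f(1.5) = 5.25, f(2) = 8, f(2.25) = 9.5625, f(2.5) = 11.25, f(2.75) = 13.0625, f(3) = 15, f(3.5) = 19.25.
On each subinterval the trapezoid contributes (Δu_i/2)·[f(u_{i-1}) + f(u_i)].
Sum = 23.21875.

23.21875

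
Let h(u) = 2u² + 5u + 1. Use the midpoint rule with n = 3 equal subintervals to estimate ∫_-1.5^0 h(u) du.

-1.9375

Δu = (0 − (-1.5))/3 = 0.5.
Midpoints: -1.25, -0.75, -0.25.
h(-1.25) = -2.125, h(-0.75) = -1.625, h(-0.25) = -0.125.
Sum = Δu · [h(-1.25) + h(-0.75) + h(-0.25)].
Sum = -1.9375.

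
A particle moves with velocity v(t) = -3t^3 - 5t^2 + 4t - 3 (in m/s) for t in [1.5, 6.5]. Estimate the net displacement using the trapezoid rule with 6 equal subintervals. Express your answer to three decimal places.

Δt = (6.5 − 1.5)/6 = 5/6.
v(1.5) = -18.375, v(7/3) = -59, v(19/6) = -9773/72, v(4) = -259, v(29/6) = -10541/24, v(17/3) = -6181/9, v(6.5) = -1012.125.
T_6 = (Δt/2)·[v(t_0) + 2v(t_1) + ... + 2v(t_{5}) + v(t_6)].
Sum ≈ -1745.810.

-1745.810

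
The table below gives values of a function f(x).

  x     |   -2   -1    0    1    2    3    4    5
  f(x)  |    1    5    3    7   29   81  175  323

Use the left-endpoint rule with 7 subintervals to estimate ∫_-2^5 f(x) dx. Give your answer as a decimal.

Δx = 1.
Sum = 1·[1 + 5 + 3 + 7 + 29 + 81 + 175] = 301.

301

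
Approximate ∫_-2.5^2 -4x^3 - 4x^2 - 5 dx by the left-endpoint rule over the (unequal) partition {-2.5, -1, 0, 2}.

33.75

Subinterval widths: 1.5, 1, 2.
Left endpoints: -2.5, -1, 0.
f(-2.5) = 32.5, f(-1) = -5, f(0) = -5.
Sum = Σ Δx_i · f(x_i).
Sum = 33.75.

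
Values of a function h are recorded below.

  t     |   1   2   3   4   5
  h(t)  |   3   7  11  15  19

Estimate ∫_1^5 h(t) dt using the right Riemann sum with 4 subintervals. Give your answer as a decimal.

Δt = 1.
Sum = 1·[7 + 11 + 15 + 19] = 52.

52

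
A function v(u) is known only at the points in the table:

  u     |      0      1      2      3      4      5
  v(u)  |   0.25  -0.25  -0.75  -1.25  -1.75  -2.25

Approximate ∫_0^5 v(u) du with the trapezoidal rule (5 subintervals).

Δu = 1.
T_5 = (1/2)·[0.25 + 2·(-0.25) + 2·(-0.75) + 2·(-1.25) + 2·(-1.75) + (-2.25)] = -5.

-5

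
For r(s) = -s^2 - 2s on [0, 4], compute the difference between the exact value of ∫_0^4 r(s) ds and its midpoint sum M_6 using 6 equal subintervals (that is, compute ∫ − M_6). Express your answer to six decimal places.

-0.148148

Exact integral: ∫_0^4 r(s) ds ≈ -37.33333333.
M_6 ≈ -37.18518519.
Error ≈ -37.33333333 − (-37.18518519) ≈ -0.148148.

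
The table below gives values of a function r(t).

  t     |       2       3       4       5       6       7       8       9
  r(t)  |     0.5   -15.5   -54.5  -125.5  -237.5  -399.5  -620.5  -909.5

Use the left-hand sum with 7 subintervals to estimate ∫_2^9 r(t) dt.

-1452.5

Δt = 1.
Sum = 1·[0.5 + (-15.5) + (-54.5) + (-125.5) + (-237.5) + (-399.5) + (-620.5)] = -1452.5.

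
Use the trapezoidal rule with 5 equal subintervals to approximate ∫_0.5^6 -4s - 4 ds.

Δs = (6 − 0.5)/5 = 1.1.
f(0.5) = -6, f(1.6) = -10.4, f(2.7) = -14.8, f(3.8) = -19.2, f(4.9) = -23.6, f(6) = -28.
T_5 = (Δs/2)·[f(s_0) + 2f(s_1) + ... + 2f(s_{4}) + f(s_5)].
Sum = -93.5.

-93.5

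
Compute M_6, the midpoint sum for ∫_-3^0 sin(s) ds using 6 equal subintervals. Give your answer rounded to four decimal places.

Δs = (0 − (-3))/6 = 0.5.
Midpoints: -2.75, -2.25, -1.75, -1.25, -0.75, -0.25.
f(-2.75) ≈ -0.3817, f(-2.25) ≈ -0.7781, f(-1.75) ≈ -0.9840, f(-1.25) ≈ -0.9490, f(-0.75) ≈ -0.6816, f(-0.25) ≈ -0.2474.
Sum = Δs · [f(-2.75) + f(-2.25) + f(-1.75) + ...].
Sum ≈ -2.0109.

-2.0109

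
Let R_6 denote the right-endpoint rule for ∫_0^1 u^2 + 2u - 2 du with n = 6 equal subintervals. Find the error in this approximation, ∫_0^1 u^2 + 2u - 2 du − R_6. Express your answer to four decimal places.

Exact integral: ∫_0^1 f(u) du ≈ -0.666667.
R_6 ≈ -0.412037.
Error ≈ -0.666667 − (-0.412037) ≈ -0.2546.

-0.2546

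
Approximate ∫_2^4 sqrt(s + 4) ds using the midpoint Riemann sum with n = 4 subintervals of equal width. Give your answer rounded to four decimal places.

5.2873

Δs = (4 − 2)/4 = 0.5.
Midpoints: 2.25, 2.75, 3.25, 3.75.
f(2.25) ≈ 2.5000, f(2.75) ≈ 2.5981, f(3.25) ≈ 2.6926, f(3.75) ≈ 2.7839.
Sum = Δs · [f(2.25) + f(2.75) + f(3.25) + f(3.75)].
Sum ≈ 5.2873.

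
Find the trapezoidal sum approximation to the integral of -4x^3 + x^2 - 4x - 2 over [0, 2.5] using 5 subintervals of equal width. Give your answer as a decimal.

-52.8125

Δx = (2.5 − 0)/5 = 0.5.
f(0) = -2, f(0.5) = -4.25, f(1) = -9, f(1.5) = -19.25, f(2) = -38, f(2.5) = -68.25.
T_5 = (Δx/2)·[f(x_0) + 2f(x_1) + ... + 2f(x_{4}) + f(x_5)].
Sum = -52.8125.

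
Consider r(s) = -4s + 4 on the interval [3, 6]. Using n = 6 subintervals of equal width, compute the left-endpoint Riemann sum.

-39

Δs = (6 − 3)/6 = 0.5.
Left endpoints: 3, 3.5, 4, 4.5, 5, 5.5.
r(3) = -8, r(3.5) = -10, r(4) = -12, r(4.5) = -14, r(5) = -16, r(5.5) = -18.
Sum = Δs · [r(3) + r(3.5) + r(4) + ...].
Sum = -39.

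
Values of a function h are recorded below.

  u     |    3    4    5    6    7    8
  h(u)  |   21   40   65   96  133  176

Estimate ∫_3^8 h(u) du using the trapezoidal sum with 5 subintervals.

432.5

Δu = 1.
T_5 = (1/2)·[21 + 2·40 + 2·65 + 2·96 + 2·133 + 176] = 432.5.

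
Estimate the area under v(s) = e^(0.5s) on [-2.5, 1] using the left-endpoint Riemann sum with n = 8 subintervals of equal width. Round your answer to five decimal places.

Δs = (1 − (-2.5))/8 = 0.4375.
Left endpoints: -2.5, -2.0625, -1.625, -1.1875, -0.75, -0.3125, 0.125, 0.5625.
v(-2.5) ≈ 0.28650, v(-2.0625) ≈ 0.35656, v(-1.625) ≈ 0.44375, v(-1.1875) ≈ 0.55225, v(-0.75) ≈ 0.68729, v(-0.3125) ≈ 0.85535, v(0.125) ≈ 1.06449, v(0.5625) ≈ 1.32478.
Sum = Δs · [v(-2.5) + v(-2.0625) + v(-1.625) + ...].
Sum ≈ 2.43730.

2.43730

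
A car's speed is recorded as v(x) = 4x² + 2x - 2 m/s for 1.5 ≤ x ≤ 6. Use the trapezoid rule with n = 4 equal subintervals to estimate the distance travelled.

312.046875

Δx = (6 − 1.5)/4 = 1.125.
v(1.5) = 10, v(2.625) = 30.8125, v(3.75) = 61.75, v(4.875) = 102.8125, v(6) = 154.
T_4 = (Δx/2)·[v(x_0) + 2v(x_1) + 2v(x_2) + 2v(x_3) + v(x_4)].
Sum = 312.046875.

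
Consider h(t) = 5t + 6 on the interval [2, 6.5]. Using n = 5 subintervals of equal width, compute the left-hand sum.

Δt = (6.5 − 2)/5 = 0.9.
Left endpoints: 2, 2.9, 3.8, 4.7, 5.6.
h(2) = 16, h(2.9) = 20.5, h(3.8) = 25, h(4.7) = 29.5, h(5.6) = 34.
Sum = Δt · [h(2) + h(2.9) + h(3.8) + h(4.7) + h(5.6)].
Sum = 112.5.

112.5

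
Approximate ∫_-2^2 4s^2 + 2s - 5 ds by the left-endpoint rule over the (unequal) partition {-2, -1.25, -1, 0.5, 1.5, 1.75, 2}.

Subinterval widths: 0.75, 0.25, 1.5, 1, 0.25, 0.25.
Left endpoints: -2, -1.25, -1, 0.5, 1.5, 1.75.
f(-2) = 7, f(-1.25) = -1.25, f(-1) = -3, f(0.5) = -3, f(1.5) = 7, f(1.75) = 10.75.
Sum = Σ Δs_i · f(s_i).
Sum = 1.875.

1.875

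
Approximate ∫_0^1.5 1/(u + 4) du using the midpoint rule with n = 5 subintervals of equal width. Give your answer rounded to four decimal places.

Δu = (1.5 − 0)/5 = 0.3.
Midpoints: 0.15, 0.45, 0.75, 1.05, 1.35.
f(0.15) = 20/83, f(0.45) = 20/89, f(0.75) = 4/19, f(1.05) = 20/101, f(1.35) = 20/107.
Sum = Δu · [f(0.15) + f(0.45) + f(0.75) + f(1.05) + f(1.35)].
Sum ≈ 0.3183.

0.3183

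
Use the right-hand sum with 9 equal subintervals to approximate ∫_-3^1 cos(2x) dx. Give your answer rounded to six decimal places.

-0.011922

Δx = (1 − (-3))/9 = 4/9.
Right endpoints: -23/9, -19/9, -5/3, -11/9, -7/9, -1/3, 1/9, 5/9, 1.
f(-23/9) ≈ 0.388241, f(-19/9) ≈ -0.470773, f(-5/3) ≈ -0.981674, f(-11/9) ≈ -0.766676, f(-7/9) ≈ 0.015240, f(-1/3) ≈ 0.785887, f(1/9) ≈ 0.975410, f(5/9) ≈ 0.443666, f(1) ≈ -0.416147.
Sum = Δx · [f(-23/9) + f(-19/9) + f(-5/3) + ...].
Sum ≈ -0.011922.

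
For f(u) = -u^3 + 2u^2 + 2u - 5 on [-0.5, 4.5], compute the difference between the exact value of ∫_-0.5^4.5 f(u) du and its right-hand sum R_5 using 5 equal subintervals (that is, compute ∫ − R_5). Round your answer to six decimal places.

Exact integral: ∫_-0.5^4.5 f(u) du ≈ -46.66666667.
R_5 = -70.625.
Error ≈ -46.66666667 − (-70.625) ≈ 23.958333.

23.958333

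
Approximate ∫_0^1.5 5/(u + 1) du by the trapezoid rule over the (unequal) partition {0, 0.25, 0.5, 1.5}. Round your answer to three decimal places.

Subinterval widths: 0.25, 0.25, 1.
f(0) = 5, f(0.25) = 4, f(0.5) = 10/3, f(1.5) = 2.
On each subinterval the trapezoid contributes (Δu_i/2)·[f(u_{i-1}) + f(u_i)].
Sum ≈ 4.708.

4.708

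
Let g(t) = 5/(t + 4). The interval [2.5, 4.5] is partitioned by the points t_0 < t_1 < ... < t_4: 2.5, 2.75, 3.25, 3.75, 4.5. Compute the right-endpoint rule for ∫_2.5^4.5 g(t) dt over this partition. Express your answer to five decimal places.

1.29377

Subinterval widths: 0.25, 0.5, 0.5, 0.75.
Right endpoints: 2.75, 3.25, 3.75, 4.5.
g(2.75) = 20/27, g(3.25) = 20/29, g(3.75) = 20/31, g(4.5) = 10/17.
Sum = Σ Δt_i · g(t_i).
Sum ≈ 1.29377.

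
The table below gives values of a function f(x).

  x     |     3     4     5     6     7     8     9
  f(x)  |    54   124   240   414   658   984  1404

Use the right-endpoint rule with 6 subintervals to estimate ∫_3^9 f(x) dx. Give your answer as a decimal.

Δx = 1.
Sum = 1·[124 + 240 + 414 + 658 + 984 + 1404] = 3824.

3824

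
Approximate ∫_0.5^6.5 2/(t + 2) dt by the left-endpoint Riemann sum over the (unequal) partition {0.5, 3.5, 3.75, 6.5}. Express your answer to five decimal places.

3.44743

Subinterval widths: 3, 0.25, 2.75.
Left endpoints: 0.5, 3.5, 3.75.
f(0.5) = 0.8, f(3.5) = 4/11, f(3.75) = 8/23.
Sum = Σ Δt_i · f(t_i).
Sum ≈ 3.44743.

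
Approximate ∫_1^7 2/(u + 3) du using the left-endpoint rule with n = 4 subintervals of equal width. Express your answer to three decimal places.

Δu = (7 − 1)/4 = 1.5.
Left endpoints: 1, 2.5, 4, 5.5.
f(1) = 0.5, f(2.5) = 4/11, f(4) = 2/7, f(5.5) = 4/17.
Sum = Δu · [f(1) + f(2.5) + f(4) + f(5.5)].
Sum ≈ 2.077.

2.077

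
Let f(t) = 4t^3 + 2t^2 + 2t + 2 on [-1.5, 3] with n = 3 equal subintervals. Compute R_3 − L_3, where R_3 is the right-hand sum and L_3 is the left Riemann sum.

R_3 = 238.5.
L_3 = 22.5.
R_3 − L_3 = 216.

216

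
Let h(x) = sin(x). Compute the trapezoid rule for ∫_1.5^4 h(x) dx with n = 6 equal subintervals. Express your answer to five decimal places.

0.71387

Δx = (4 − 1.5)/6 = 5/12.
h(1.5) ≈ 0.99749, h(23/12) ≈ 0.94078, h(7/3) ≈ 0.72309, h(2.75) ≈ 0.38166, h(19/6) ≈ -0.02507, h(43/12) ≈ -0.42751, h(4) ≈ -0.75680.
T_6 = (Δx/2)·[h(x_0) + 2h(x_1) + ... + 2h(x_{5}) + h(x_6)].
Sum ≈ 0.71387.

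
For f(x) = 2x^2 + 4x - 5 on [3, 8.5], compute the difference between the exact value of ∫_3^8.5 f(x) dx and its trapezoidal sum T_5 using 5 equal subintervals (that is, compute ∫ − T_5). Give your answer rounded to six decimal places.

-2.218333

Exact integral: ∫_3^8.5 f(x) dx ≈ 490.41666667.
T_5 = 492.635.
Error ≈ 490.41666667 − 492.635 ≈ -2.218333.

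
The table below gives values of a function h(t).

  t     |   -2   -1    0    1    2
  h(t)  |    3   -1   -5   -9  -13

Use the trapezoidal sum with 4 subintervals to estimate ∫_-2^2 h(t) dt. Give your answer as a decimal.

Δt = 1.
T_4 = (1/2)·[3 + 2·(-1) + 2·(-5) + 2·(-9) + (-13)] = -20.

-20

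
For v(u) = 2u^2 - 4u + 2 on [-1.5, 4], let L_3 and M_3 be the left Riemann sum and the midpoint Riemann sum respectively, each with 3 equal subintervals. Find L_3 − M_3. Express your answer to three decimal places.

L_3 ≈ 29.53704.
M_3 ≈ 25.33565.
L_3 − M_3 ≈ 4.201.

4.201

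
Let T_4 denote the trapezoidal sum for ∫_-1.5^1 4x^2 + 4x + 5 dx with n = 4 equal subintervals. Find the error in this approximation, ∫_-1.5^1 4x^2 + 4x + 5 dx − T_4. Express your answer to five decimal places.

Exact integral: ∫_-1.5^1 f(x) dx ≈ 15.8333333.
T_4 = 16.484375.
Error ≈ 15.8333333 − 16.484375 ≈ -0.65104.

-0.65104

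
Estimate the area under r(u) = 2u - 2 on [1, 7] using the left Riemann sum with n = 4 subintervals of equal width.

Δu = (7 − 1)/4 = 1.5.
Left endpoints: 1, 2.5, 4, 5.5.
r(1) = 0, r(2.5) = 3, r(4) = 6, r(5.5) = 9.
Sum = Δu · [r(1) + r(2.5) + r(4) + r(5.5)].
Sum = 27.

27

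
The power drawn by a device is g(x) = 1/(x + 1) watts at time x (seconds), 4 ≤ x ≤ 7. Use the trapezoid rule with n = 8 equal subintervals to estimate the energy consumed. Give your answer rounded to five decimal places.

0.47029

Δx = (7 − 4)/8 = 0.375.
g(4) = 0.2, g(4.375) = 8/43, g(4.75) = 4/23, g(5.125) = 8/49, g(5.5) = 2/13, g(5.875) = 8/55, g(6.25) = 4/29, g(6.625) = 8/61, g(7) = 0.125.
T_8 = (Δx/2)·[g(x_0) + 2g(x_1) + ... + 2g(x_{7}) + g(x_8)].
Sum ≈ 0.47029.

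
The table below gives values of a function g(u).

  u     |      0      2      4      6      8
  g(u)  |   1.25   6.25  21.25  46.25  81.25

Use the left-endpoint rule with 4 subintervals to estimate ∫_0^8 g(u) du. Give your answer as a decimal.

Δu = 2.
Sum = 2·[1.25 + 6.25 + 21.25 + 46.25] = 150.

150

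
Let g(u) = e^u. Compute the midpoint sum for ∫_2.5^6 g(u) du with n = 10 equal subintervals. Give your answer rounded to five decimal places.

389.25643

Δu = (6 − 2.5)/10 = 0.35.
Midpoints: 2.675, 3.025, 3.375, 3.725, 4.075, 4.425, 4.775, 5.125, 5.475, 5.825.
g(2.675) ≈ 14.51235, g(3.025) ≈ 20.59400, g(3.375) ≈ 29.22428, g(3.725) ≈ 41.47123, g(4.075) ≈ 58.85048, g(4.425) ≈ 83.51281, g(4.775) ≈ 118.51031, g(5.125) ≈ 168.17414, g(5.475) ≈ 238.65047, g(5.825) ≈ 338.66113.
Sum = Δu · [g(2.675) + g(3.025) + g(3.375) + ...].
Sum ≈ 389.25643.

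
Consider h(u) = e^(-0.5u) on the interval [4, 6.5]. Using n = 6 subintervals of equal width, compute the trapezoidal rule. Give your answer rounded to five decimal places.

Δu = (6.5 − 4)/6 = 5/12.
h(4) ≈ 0.13534, h(53/12) ≈ 0.10988, h(29/6) ≈ 0.08922, h(5.25) ≈ 0.07244, h(17/3) ≈ 0.05882, h(73/12) ≈ 0.04776, h(6.5) ≈ 0.03877.
T_6 = (Δu/2)·[h(u_0) + 2h(u_1) + ... + 2h(u_{5}) + h(u_6)].
Sum ≈ 0.19382.

0.19382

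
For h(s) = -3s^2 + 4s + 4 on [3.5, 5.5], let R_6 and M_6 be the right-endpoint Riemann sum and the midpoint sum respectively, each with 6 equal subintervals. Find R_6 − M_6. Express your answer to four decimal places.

R_6 ≈ -87.277778.
M_6 ≈ -79.444444.
R_6 − M_6 ≈ -7.8333.

-7.8333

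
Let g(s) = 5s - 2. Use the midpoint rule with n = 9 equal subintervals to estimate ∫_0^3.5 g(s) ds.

Δs = (3.5 − 0)/9 = 7/18.
Midpoints: 7/36, 7/12, 35/36, 49/36, 1.75, 77/36, 91/36, 35/12, 119/36.
g(7/36) = -37/36, g(7/12) = 11/12, g(35/36) = 103/36, g(49/36) = 173/36, g(1.75) = 6.75, g(77/36) = 313/36, g(91/36) = 383/36, g(35/12) = 151/12, g(119/36) = 523/36.
Sum = Δs · [g(7/36) + g(7/12) + g(35/36) + ...].
Sum = 23.625.

23.625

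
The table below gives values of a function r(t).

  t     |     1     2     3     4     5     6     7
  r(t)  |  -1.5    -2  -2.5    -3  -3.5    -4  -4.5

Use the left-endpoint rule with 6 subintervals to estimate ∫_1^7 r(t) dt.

-16.5

Δt = 1.
Sum = 1·[(-1.5) + (-2) + (-2.5) + (-3) + (-3.5) + (-4)] = -16.5.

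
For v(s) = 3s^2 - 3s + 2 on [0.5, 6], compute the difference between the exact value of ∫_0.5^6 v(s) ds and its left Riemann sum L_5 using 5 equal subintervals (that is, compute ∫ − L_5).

46.585

Exact integral: ∫_0.5^6 v(s) ds = 173.25.
L_5 = 126.665.
Error = 173.25 − 126.665 = 46.585.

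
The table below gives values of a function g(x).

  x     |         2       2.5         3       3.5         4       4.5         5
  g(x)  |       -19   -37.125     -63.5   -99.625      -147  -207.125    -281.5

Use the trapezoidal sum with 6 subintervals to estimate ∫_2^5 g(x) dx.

-352.3125

Δx = 0.5.
T_6 = (0.5/2)·[(-19) + 2·(-37.125) + 2·(-63.5) + 2·(-99.625) + 2·(-147) + 2·(-207.125) + (-281.5)] = -352.3125.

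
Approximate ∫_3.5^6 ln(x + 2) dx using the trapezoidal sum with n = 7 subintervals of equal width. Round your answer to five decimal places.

Δx = (6 − 3.5)/7 = 5/14.
f(3.5) ≈ 1.70475, f(27/7) ≈ 1.76766, f(59/14) ≈ 1.82685, f(32/7) ≈ 1.88273, f(69/14) ≈ 1.93565, f(37/7) ≈ 1.98592, f(79/14) ≈ 2.03377, f(6) ≈ 2.07944.
T_7 = (Δx/2)·[f(x_0) + 2f(x_1) + ... + 2f(x_{6}) + f(x_7)].
Sum ≈ 4.75881.

4.75881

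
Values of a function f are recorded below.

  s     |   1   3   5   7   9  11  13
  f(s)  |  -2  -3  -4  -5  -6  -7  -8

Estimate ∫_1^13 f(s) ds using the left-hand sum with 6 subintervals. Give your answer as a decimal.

Δs = 2.
Sum = 2·[(-2) + (-3) + (-4) + (-5) + (-6) + (-7)] = -54.

-54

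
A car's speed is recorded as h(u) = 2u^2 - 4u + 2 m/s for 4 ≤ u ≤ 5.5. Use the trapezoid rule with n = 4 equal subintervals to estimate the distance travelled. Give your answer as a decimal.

42.8203125

Δu = (5.5 − 4)/4 = 0.375.
h(4) = 18, h(4.375) = 22.78125, h(4.75) = 28.125, h(5.125) = 34.03125, h(5.5) = 40.5.
T_4 = (Δu/2)·[h(u_0) + 2h(u_1) + 2h(u_2) + 2h(u_3) + h(u_4)].
Sum = 42.8203125.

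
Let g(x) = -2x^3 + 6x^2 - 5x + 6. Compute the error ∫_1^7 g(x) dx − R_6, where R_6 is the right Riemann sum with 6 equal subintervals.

231

Exact integral: ∫_1^7 g(x) dx = -600.
R_6 = -831.
Error = -600 − (-831) = 231.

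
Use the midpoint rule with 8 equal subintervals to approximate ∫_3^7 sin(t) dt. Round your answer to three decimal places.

-1.762

Δt = (7 − 3)/8 = 0.5.
Midpoints: 3.25, 3.75, 4.25, 4.75, 5.25, 5.75, 6.25, 6.75.
f(3.25) ≈ -0.108, f(3.75) ≈ -0.572, f(4.25) ≈ -0.895, f(4.75) ≈ -0.999, f(5.25) ≈ -0.859, f(5.75) ≈ -0.508, f(6.25) ≈ -0.033, f(6.75) ≈ 0.450.
Sum = Δt · [f(3.25) + f(3.75) + f(4.25) + ...].
Sum ≈ -1.762.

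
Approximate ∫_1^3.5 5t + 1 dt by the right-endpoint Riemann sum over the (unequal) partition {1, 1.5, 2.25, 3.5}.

Subinterval widths: 0.5, 0.75, 1.25.
Right endpoints: 1.5, 2.25, 3.5.
f(1.5) = 8.5, f(2.25) = 12.25, f(3.5) = 18.5.
Sum = Σ Δt_i · f(t_i).
Sum = 36.5625.

36.5625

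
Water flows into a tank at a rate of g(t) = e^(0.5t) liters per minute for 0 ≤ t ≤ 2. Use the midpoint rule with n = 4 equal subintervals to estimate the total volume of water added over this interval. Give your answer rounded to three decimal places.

Δt = (2 − 0)/4 = 0.5.
Midpoints: 0.25, 0.75, 1.25, 1.75.
g(0.25) ≈ 1.133, g(0.75) ≈ 1.455, g(1.25) ≈ 1.868, g(1.75) ≈ 2.399.
Sum = Δt · [g(0.25) + g(0.75) + g(1.25) + g(1.75)].
Sum ≈ 3.428.

3.428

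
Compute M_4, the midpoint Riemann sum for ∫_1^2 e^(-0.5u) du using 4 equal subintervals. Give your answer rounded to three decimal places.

Δu = (2 − 1)/4 = 0.25.
Midpoints: 1.125, 1.375, 1.625, 1.875.
f(1.125) ≈ 0.570, f(1.375) ≈ 0.503, f(1.625) ≈ 0.444, f(1.875) ≈ 0.392.
Sum = Δu · [f(1.125) + f(1.375) + f(1.625) + f(1.875)].
Sum ≈ 0.477.

0.477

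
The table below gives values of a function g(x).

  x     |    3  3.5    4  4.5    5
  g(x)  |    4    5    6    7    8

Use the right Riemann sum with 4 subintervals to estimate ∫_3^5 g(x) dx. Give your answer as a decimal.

Δx = 0.5.
Sum = 0.5·[5 + 6 + 7 + 8] = 13.

13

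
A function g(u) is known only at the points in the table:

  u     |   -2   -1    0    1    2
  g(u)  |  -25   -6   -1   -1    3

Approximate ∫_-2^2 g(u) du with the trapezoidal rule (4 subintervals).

Δu = 1.
T_4 = (1/2)·[(-25) + 2·(-6) + 2·(-1) + 2·(-1) + 3] = -19.

-19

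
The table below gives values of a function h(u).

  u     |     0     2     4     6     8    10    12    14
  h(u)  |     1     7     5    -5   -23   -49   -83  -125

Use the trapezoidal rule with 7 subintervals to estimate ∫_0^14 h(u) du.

-420

Δu = 2.
T_7 = (2/2)·[1 + 2·7 + 2·5 + 2·(-5) + 2·(-23) + 2·(-49) + 2·(-83) + (-125)] = -420.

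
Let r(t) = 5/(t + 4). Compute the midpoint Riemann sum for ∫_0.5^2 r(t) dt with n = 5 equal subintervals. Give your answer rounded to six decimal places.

1.438006

Δt = (2 − 0.5)/5 = 0.3.
Midpoints: 0.65, 0.95, 1.25, 1.55, 1.85.
r(0.65) = 100/93, r(0.95) = 100/99, r(1.25) = 20/21, r(1.55) = 100/111, r(1.85) = 100/117.
Sum = Δt · [r(0.65) + r(0.95) + r(1.25) + r(1.55) + r(1.85)].
Sum ≈ 1.438006.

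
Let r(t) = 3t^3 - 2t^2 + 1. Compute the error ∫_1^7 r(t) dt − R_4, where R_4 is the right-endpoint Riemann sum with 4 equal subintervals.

-774

Exact integral: ∫_1^7 r(t) dt = 1578.
R_4 = 2352.
Error = 1578 − 2352 = -774.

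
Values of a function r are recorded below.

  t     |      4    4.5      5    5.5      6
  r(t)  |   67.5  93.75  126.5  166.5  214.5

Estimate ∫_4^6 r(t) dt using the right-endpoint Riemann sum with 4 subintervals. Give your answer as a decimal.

300.625

Δt = 0.5.
Sum = 0.5·[93.75 + 126.5 + 166.5 + 214.5] = 300.625.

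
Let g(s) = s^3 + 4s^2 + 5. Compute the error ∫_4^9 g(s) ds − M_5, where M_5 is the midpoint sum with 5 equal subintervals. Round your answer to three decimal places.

Exact integral: ∫_4^9 g(s) ds ≈ 2487.91667.
M_5 = 2478.125.
Error ≈ 2487.91667 − 2478.125 ≈ 9.792.

9.792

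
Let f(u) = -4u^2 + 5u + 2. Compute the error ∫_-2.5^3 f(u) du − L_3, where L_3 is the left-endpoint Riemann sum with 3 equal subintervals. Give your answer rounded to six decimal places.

27.449074

Exact integral: ∫_-2.5^3 f(u) du ≈ -38.95833333.
L_3 ≈ -66.40740741.
Error ≈ -38.95833333 − (-66.40740741) ≈ 27.449074.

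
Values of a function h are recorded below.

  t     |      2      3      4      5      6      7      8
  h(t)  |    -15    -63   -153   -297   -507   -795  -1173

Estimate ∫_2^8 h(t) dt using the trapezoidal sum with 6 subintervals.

-2409

Δt = 1.
T_6 = (1/2)·[(-15) + 2·(-63) + 2·(-153) + 2·(-297) + 2·(-507) + 2·(-795) + (-1173)] = -2409.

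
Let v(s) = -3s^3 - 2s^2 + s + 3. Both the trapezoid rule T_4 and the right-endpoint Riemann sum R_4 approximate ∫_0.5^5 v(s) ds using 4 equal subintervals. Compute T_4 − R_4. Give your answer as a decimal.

T_4 ≈ -551.469727.
R_4 ≈ -787.508789.
T_4 − R_4 = 236.0390625.

236.0390625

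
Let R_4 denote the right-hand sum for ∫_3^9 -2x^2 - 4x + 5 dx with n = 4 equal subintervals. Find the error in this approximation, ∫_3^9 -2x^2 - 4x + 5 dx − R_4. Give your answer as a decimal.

130.5

Exact integral: ∫_3^9 f(x) dx = -582.
R_4 = -712.5.
Error = -582 − (-712.5) = 130.5.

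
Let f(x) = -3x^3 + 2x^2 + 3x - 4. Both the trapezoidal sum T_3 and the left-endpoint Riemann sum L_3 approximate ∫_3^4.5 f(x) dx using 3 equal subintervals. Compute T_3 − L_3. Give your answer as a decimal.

T_3 = -195.15625.
L_3 = -153.8125.
T_3 − L_3 = -41.34375.

-41.34375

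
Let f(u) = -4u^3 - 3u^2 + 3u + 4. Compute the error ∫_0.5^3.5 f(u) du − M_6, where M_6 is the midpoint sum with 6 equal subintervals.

Exact integral: ∫_0.5^3.5 f(u) du = -162.75.
M_6 = -161.0625.
Error = -162.75 − (-161.0625) = -1.6875.

-1.6875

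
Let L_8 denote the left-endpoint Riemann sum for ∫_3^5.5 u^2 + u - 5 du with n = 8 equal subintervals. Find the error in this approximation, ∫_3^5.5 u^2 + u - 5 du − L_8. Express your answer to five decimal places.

Exact integral: ∫_3^5.5 f(u) du ≈ 44.5833333.
L_8 ≈ 40.9130859.
Error ≈ 44.5833333 − 40.9130859 ≈ 3.67025.

3.67025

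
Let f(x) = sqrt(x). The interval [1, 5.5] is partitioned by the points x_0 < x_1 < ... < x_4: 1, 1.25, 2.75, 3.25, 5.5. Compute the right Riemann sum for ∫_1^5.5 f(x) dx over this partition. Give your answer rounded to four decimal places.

Subinterval widths: 0.25, 1.5, 0.5, 2.25.
Right endpoints: 1.25, 2.75, 3.25, 5.5.
f(1.25) ≈ 1.1180, f(2.75) ≈ 1.6583, f(3.25) ≈ 1.8028, f(5.5) ≈ 2.3452.
Sum = Σ Δx_i · f(x_i).
Sum ≈ 8.9451.

8.9451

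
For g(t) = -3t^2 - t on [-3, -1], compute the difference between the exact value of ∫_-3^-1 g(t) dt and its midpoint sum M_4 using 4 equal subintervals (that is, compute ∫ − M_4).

-0.125

Exact integral: ∫_-3^-1 g(t) dt = -22.
M_4 = -21.875.
Error = -22 − (-21.875) = -0.125.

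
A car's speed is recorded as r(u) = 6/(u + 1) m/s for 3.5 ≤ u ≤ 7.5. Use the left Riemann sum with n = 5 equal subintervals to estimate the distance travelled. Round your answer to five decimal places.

Δu = (7.5 − 3.5)/5 = 0.8.
Left endpoints: 3.5, 4.3, 5.1, 5.9, 6.7.
r(3.5) = 4/3, r(4.3) = 60/53, r(5.1) = 60/61, r(5.9) = 20/23, r(6.7) = 60/77.
Sum = Δu · [r(3.5) + r(4.3) + r(5.1) + r(5.9) + r(6.7)].
Sum ≈ 4.07824.

4.07824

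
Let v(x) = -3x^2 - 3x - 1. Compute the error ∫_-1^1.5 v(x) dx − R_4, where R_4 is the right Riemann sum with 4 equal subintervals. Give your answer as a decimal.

4.00390625

Exact integral: ∫_-1^1.5 v(x) dx = -8.75.
R_4 = -12.75390625.
Error = -8.75 − (-12.75390625) = 4.00390625.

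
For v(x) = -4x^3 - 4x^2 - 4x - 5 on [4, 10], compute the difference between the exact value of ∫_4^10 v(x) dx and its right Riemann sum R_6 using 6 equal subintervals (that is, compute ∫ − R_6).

Exact integral: ∫_4^10 v(x) dx = -11190.
R_6 = -13330.
Error = -11190 − (-13330) = 2140.

2140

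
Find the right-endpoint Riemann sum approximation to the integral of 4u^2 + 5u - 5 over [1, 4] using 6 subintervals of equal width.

125.75

Δu = (4 − 1)/6 = 0.5.
Right endpoints: 1.5, 2, 2.5, 3, 3.5, 4.
f(1.5) = 11.5, f(2) = 21, f(2.5) = 32.5, f(3) = 46, f(3.5) = 61.5, f(4) = 79.
Sum = Δu · [f(1.5) + f(2) + f(2.5) + ...].
Sum = 125.75.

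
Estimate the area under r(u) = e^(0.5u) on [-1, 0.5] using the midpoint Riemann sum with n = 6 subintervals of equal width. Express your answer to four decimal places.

Δu = (0.5 − (-1))/6 = 0.25.
Midpoints: -0.875, -0.625, -0.375, -0.125, 0.125, 0.375.
r(-0.875) ≈ 0.6456, r(-0.625) ≈ 0.7316, r(-0.375) ≈ 0.8290, r(-0.125) ≈ 0.9394, r(0.125) ≈ 1.0645, r(0.375) ≈ 1.2062.
Sum = Δu · [r(-0.875) + r(-0.625) + r(-0.375) + ...].
Sum ≈ 1.3541.

1.3541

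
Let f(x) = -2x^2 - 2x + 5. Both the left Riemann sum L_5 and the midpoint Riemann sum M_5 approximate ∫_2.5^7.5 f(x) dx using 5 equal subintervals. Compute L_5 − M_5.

L_5 = -242.5.
M_5 = -295.
L_5 − M_5 = 52.5.

52.5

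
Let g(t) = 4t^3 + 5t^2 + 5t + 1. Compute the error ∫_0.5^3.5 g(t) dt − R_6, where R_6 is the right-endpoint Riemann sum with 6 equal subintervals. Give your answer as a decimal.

Exact integral: ∫_0.5^3.5 g(t) dt = 254.25.
R_6 = 319.375.
Error = 254.25 − 319.375 = -65.125.

-65.125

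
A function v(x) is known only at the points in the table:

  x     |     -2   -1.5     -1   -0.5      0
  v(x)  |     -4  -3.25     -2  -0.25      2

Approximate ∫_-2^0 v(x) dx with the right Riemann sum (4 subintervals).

Δx = 0.5.
Sum = 0.5·[(-3.25) + (-2) + (-0.25) + 2] = -1.75.

-1.75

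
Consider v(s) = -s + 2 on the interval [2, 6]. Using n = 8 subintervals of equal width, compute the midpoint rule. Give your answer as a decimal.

Δs = (6 − 2)/8 = 0.5.
Midpoints: 2.25, 2.75, 3.25, 3.75, 4.25, 4.75, 5.25, 5.75.
v(2.25) = -0.25, v(2.75) = -0.75, v(3.25) = -1.25, v(3.75) = -1.75, v(4.25) = -2.25, v(4.75) = -2.75, v(5.25) = -3.25, v(5.75) = -3.75.
Sum = Δs · [v(2.25) + v(2.75) + v(3.25) + ...].
Sum = -8.

-8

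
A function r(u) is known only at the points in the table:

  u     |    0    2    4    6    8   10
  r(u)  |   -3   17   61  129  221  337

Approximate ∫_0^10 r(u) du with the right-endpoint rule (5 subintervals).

Δu = 2.
Sum = 2·[17 + 61 + 129 + 221 + 337] = 1530.

1530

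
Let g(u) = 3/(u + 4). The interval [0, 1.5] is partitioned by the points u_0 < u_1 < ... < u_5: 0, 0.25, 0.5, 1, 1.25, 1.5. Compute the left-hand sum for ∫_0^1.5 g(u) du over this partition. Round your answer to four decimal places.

0.9902

Subinterval widths: 0.25, 0.25, 0.5, 0.25, 0.25.
Left endpoints: 0, 0.25, 0.5, 1, 1.25.
g(0) = 0.75, g(0.25) = 12/17, g(0.5) = 2/3, g(1) = 0.6, g(1.25) = 4/7.
Sum = Σ Δu_i · g(u_i).
Sum ≈ 0.9902.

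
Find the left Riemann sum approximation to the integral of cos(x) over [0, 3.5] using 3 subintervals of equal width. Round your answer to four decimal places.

Δx = (3.5 − 0)/3 = 7/6.
Left endpoints: 0, 7/6, 7/3.
f(0) ≈ 1.0000, f(7/6) ≈ 0.3932, f(7/3) ≈ -0.6908.
Sum = Δx · [f(0) + f(7/6) + f(7/3)].
Sum ≈ 0.8195.

0.8195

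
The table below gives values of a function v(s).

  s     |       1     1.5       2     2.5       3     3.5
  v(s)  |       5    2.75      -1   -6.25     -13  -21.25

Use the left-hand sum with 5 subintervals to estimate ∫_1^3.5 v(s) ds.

-6.25

Δs = 0.5.
Sum = 0.5·[5 + 2.75 + (-1) + (-6.25) + (-13)] = -6.25.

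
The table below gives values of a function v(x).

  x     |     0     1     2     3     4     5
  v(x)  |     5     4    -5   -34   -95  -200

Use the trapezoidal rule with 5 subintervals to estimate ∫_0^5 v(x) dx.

-227.5

Δx = 1.
T_5 = (1/2)·[5 + 2·4 + 2·(-5) + 2·(-34) + 2·(-95) + (-200)] = -227.5.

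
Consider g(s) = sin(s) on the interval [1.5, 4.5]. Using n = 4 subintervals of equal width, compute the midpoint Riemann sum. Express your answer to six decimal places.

Δs = (4.5 − 1.5)/4 = 0.75.
Midpoints: 1.875, 2.625, 3.375, 4.125.
g(1.875) ≈ 0.954086, g(2.625) ≈ 0.493920, g(3.375) ≈ -0.231294, g(4.125) ≈ -0.832391.
Sum = Δs · [g(1.875) + g(2.625) + g(3.375) + g(4.125)].
Sum ≈ 0.288241.

0.288241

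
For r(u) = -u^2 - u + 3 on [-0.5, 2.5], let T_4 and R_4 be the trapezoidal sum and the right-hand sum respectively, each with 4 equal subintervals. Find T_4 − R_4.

T_4 = 0.46875.
R_4 = -2.90625.
T_4 − R_4 = 3.375.

3.375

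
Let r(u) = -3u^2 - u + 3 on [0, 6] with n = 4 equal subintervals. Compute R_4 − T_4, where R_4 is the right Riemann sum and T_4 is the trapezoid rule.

R_4 = -308.25.
T_4 = -222.75.
R_4 − T_4 = -85.5.

-85.5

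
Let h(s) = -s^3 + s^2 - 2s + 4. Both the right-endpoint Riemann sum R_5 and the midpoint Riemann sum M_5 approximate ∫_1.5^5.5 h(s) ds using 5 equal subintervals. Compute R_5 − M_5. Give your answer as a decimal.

R_5 = -246.42.
M_5 = -183.14.
R_5 − M_5 = -63.28.

-63.28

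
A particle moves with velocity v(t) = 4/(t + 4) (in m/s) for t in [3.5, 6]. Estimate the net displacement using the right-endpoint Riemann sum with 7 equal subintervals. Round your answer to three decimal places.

Δt = (6 − 3.5)/7 = 5/14.
Right endpoints: 27/7, 59/14, 32/7, 69/14, 37/7, 79/14, 6.
v(27/7) = 28/55, v(59/14) = 56/115, v(32/7) = 7/15, v(69/14) = 0.448, v(37/7) = 28/65, v(79/14) = 56/135, v(6) = 0.4.
Sum = Δt · [v(27/7) + v(59/14) + v(32/7) + ...].
Sum ≈ 1.127.

1.127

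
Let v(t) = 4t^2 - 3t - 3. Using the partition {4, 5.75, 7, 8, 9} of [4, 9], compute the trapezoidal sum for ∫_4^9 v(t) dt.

Subinterval widths: 1.75, 1.25, 1, 1.
v(4) = 49, v(5.75) = 112, v(7) = 172, v(8) = 229, v(9) = 294.
On each subinterval the trapezoid contributes (Δt_i/2)·[v(t_{i-1}) + v(t_i)].
Sum = 780.375.

780.375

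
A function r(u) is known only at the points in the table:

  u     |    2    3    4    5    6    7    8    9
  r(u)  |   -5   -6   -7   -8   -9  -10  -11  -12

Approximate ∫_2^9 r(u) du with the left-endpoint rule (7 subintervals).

Δu = 1.
Sum = 1·[(-5) + (-6) + (-7) + (-8) + (-9) + (-10) + (-11)] = -56.

-56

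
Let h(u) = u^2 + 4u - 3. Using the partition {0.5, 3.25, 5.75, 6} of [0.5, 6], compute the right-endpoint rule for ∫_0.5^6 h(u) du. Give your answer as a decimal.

203.453125

Subinterval widths: 2.75, 2.5, 0.25.
Right endpoints: 3.25, 5.75, 6.
h(3.25) = 20.5625, h(5.75) = 53.0625, h(6) = 57.
Sum = Σ Δu_i · h(u_i).
Sum = 203.453125.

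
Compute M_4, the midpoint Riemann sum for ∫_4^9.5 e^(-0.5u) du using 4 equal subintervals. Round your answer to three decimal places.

0.248

Δu = (9.5 − 4)/4 = 1.375.
Midpoints: 4.6875, 6.0625, 7.4375, 8.8125.
f(4.6875) ≈ 0.096, f(6.0625) ≈ 0.048, f(7.4375) ≈ 0.024, f(8.8125) ≈ 0.012.
Sum = Δu · [f(4.6875) + f(6.0625) + f(7.4375) + f(8.8125)].
Sum ≈ 0.248.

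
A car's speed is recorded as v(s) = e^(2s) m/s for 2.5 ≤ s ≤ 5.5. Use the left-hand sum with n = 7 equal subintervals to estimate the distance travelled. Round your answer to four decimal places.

18870.8292

Δs = (5.5 − 2.5)/7 = 3/7.
Left endpoints: 2.5, 41/14, 47/14, 53/14, 59/14, 65/14, 71/14.
v(2.5) ≈ 148.4132, v(41/14) ≈ 349.7235, v(47/14) ≈ 824.0949, v(53/14) ≈ 1941.9125, v(59/14) ≈ 4575.9583, v(65/14) ≈ 10782.8726, v(71/14) ≈ 25408.9599.
Sum = Δs · [v(2.5) + v(41/14) + v(47/14) + ...].
Sum ≈ 18870.8292.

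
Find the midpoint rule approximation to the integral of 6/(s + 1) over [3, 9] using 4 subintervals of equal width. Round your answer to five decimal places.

5.46900

Δs = (9 − 3)/4 = 1.5.
Midpoints: 3.75, 5.25, 6.75, 8.25.
f(3.75) = 24/19, f(5.25) = 0.96, f(6.75) = 24/31, f(8.25) = 24/37.
Sum = Δs · [f(3.75) + f(5.25) + f(6.75) + f(8.25)].
Sum ≈ 5.46900.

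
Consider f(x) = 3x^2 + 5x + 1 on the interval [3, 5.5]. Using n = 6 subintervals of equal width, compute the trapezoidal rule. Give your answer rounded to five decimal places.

195.21701

Δx = (5.5 − 3)/6 = 5/12.
f(3) = 43, f(41/12) = 2549/48, f(23/6) = 64.25, f(4.25) = 76.4375, f(14/3) = 269/3, f(61/12) = 103.9375, f(5.5) = 119.25.
T_6 = (Δx/2)·[f(x_0) + 2f(x_1) + ... + 2f(x_{5}) + f(x_6)].
Sum ≈ 195.21701.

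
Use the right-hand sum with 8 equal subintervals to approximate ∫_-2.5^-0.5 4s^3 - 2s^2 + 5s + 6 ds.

-42.25

Δs = (-0.5 − (-2.5))/8 = 0.25.
Right endpoints: -2.25, -2, -1.75, -1.5, -1.25, -1, -0.75, -0.5.
f(-2.25) = -60.9375, f(-2) = -44, f(-1.75) = -30.3125, f(-1.5) = -19.5, f(-1.25) = -11.1875, f(-1) = -5, f(-0.75) = -0.5625, f(-0.5) = 2.5.
Sum = Δs · [f(-2.25) + f(-2) + f(-1.75) + ...].
Sum = -42.25.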